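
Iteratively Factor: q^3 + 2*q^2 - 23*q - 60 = (q + 4)*(q^2 - 2*q - 15) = (q + 3)*(q + 4)*(q - 5)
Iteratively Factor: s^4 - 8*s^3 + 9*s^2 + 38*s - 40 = (s - 4)*(s^3 - 4*s^2 - 7*s + 10) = (s - 4)*(s - 1)*(s^2 - 3*s - 10) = (s - 4)*(s - 1)*(s + 2)*(s - 5)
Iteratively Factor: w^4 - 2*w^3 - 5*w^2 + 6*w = (w + 2)*(w^3 - 4*w^2 + 3*w) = (w - 1)*(w + 2)*(w^2 - 3*w) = (w - 3)*(w - 1)*(w + 2)*(w)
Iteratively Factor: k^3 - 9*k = (k)*(k^2 - 9) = k*(k + 3)*(k - 3)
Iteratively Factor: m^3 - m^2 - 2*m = (m)*(m^2 - m - 2) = m*(m + 1)*(m - 2)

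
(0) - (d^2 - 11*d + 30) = -d^2 + 11*d - 30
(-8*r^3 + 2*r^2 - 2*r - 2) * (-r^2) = 8*r^5 - 2*r^4 + 2*r^3 + 2*r^2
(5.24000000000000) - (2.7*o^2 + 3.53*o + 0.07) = -2.7*o^2 - 3.53*o + 5.17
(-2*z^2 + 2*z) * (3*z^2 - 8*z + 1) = -6*z^4 + 22*z^3 - 18*z^2 + 2*z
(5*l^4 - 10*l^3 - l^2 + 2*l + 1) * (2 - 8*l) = -40*l^5 + 90*l^4 - 12*l^3 - 18*l^2 - 4*l + 2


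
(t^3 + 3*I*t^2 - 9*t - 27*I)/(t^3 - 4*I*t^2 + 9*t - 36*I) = (t^2 - 9)/(t^2 - 7*I*t - 12)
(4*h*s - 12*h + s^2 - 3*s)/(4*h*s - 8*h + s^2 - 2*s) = (s - 3)/(s - 2)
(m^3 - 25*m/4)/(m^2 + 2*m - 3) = m*(4*m^2 - 25)/(4*(m^2 + 2*m - 3))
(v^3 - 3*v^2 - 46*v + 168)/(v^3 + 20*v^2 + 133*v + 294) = (v^2 - 10*v + 24)/(v^2 + 13*v + 42)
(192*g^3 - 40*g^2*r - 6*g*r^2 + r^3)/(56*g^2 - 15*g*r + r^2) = (-24*g^2 + 2*g*r + r^2)/(-7*g + r)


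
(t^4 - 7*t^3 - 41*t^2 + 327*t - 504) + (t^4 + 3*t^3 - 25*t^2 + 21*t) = 2*t^4 - 4*t^3 - 66*t^2 + 348*t - 504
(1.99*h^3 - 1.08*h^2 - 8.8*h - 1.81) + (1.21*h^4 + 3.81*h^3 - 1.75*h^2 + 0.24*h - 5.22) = 1.21*h^4 + 5.8*h^3 - 2.83*h^2 - 8.56*h - 7.03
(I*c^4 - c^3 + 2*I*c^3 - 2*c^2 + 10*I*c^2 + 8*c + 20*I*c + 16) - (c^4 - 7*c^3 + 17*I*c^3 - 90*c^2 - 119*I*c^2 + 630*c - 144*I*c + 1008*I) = -c^4 + I*c^4 + 6*c^3 - 15*I*c^3 + 88*c^2 + 129*I*c^2 - 622*c + 164*I*c + 16 - 1008*I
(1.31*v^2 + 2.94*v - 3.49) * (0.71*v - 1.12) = 0.9301*v^3 + 0.620199999999999*v^2 - 5.7707*v + 3.9088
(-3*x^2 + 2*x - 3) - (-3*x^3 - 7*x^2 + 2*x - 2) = 3*x^3 + 4*x^2 - 1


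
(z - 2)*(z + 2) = z^2 - 4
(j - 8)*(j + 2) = j^2 - 6*j - 16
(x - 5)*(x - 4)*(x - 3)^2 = x^4 - 15*x^3 + 83*x^2 - 201*x + 180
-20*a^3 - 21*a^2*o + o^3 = (-5*a + o)*(a + o)*(4*a + o)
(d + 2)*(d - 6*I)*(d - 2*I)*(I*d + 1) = I*d^4 + 9*d^3 + 2*I*d^3 + 18*d^2 - 20*I*d^2 - 12*d - 40*I*d - 24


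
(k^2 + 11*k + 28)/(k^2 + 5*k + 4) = (k + 7)/(k + 1)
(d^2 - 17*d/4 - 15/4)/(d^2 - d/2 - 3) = (-4*d^2 + 17*d + 15)/(2*(-2*d^2 + d + 6))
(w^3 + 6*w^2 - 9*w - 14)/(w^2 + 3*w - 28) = (w^2 - w - 2)/(w - 4)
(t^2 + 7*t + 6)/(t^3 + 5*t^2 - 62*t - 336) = (t + 1)/(t^2 - t - 56)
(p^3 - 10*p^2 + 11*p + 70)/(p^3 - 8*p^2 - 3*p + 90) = (p^2 - 5*p - 14)/(p^2 - 3*p - 18)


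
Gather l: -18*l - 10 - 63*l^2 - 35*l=-63*l^2 - 53*l - 10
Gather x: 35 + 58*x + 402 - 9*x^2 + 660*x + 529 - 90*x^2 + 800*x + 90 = -99*x^2 + 1518*x + 1056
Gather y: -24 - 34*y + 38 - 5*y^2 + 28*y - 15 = -5*y^2 - 6*y - 1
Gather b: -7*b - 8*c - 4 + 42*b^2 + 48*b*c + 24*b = 42*b^2 + b*(48*c + 17) - 8*c - 4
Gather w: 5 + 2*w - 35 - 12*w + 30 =-10*w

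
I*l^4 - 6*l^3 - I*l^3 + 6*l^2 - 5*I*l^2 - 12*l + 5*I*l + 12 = (l - I)*(l + 3*I)*(l + 4*I)*(I*l - I)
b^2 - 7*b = b*(b - 7)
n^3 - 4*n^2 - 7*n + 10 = (n - 5)*(n - 1)*(n + 2)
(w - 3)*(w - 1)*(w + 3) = w^3 - w^2 - 9*w + 9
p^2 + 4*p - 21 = (p - 3)*(p + 7)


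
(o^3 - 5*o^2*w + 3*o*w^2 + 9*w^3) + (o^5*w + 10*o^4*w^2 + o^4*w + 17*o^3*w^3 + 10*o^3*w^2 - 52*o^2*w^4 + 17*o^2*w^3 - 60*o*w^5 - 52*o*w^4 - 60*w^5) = o^5*w + 10*o^4*w^2 + o^4*w + 17*o^3*w^3 + 10*o^3*w^2 + o^3 - 52*o^2*w^4 + 17*o^2*w^3 - 5*o^2*w - 60*o*w^5 - 52*o*w^4 + 3*o*w^2 - 60*w^5 + 9*w^3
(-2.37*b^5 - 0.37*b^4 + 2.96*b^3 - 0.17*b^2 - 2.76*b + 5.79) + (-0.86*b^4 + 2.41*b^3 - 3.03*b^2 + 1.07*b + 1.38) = -2.37*b^5 - 1.23*b^4 + 5.37*b^3 - 3.2*b^2 - 1.69*b + 7.17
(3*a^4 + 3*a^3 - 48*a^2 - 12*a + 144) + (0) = 3*a^4 + 3*a^3 - 48*a^2 - 12*a + 144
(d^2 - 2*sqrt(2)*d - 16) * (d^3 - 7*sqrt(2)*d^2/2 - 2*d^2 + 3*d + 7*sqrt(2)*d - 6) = d^5 - 11*sqrt(2)*d^4/2 - 2*d^4 + d^3 + 11*sqrt(2)*d^3 - 2*d^2 + 50*sqrt(2)*d^2 - 100*sqrt(2)*d - 48*d + 96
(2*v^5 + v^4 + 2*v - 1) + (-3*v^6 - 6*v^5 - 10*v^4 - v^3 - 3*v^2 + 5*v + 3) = -3*v^6 - 4*v^5 - 9*v^4 - v^3 - 3*v^2 + 7*v + 2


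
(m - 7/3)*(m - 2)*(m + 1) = m^3 - 10*m^2/3 + m/3 + 14/3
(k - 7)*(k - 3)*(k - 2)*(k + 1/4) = k^4 - 47*k^3/4 + 38*k^2 - 127*k/4 - 21/2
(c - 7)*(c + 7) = c^2 - 49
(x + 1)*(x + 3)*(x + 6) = x^3 + 10*x^2 + 27*x + 18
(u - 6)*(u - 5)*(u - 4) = u^3 - 15*u^2 + 74*u - 120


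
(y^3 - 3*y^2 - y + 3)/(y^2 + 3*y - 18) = (y^2 - 1)/(y + 6)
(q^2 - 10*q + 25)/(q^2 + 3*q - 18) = (q^2 - 10*q + 25)/(q^2 + 3*q - 18)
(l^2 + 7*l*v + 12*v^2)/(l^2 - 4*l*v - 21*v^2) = (-l - 4*v)/(-l + 7*v)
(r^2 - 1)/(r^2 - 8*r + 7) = (r + 1)/(r - 7)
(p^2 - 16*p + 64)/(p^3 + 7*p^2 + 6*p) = (p^2 - 16*p + 64)/(p*(p^2 + 7*p + 6))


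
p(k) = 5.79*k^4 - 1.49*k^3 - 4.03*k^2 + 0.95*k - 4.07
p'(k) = 23.16*k^3 - 4.47*k^2 - 8.06*k + 0.95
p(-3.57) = 949.45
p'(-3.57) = -1081.01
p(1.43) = 8.90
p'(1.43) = 48.01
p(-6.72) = 12067.16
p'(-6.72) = -7174.98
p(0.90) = -3.77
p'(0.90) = 6.96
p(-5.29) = 4632.91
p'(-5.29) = -3510.01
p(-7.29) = 16704.76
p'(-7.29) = -9150.51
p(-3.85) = 1289.67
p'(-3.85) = -1355.94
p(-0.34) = -4.72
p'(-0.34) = 2.26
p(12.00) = 116913.73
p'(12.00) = 39281.03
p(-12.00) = 122040.37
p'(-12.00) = -40566.49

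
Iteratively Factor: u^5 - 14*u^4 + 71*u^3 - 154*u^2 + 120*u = (u)*(u^4 - 14*u^3 + 71*u^2 - 154*u + 120) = u*(u - 4)*(u^3 - 10*u^2 + 31*u - 30) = u*(u - 5)*(u - 4)*(u^2 - 5*u + 6) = u*(u - 5)*(u - 4)*(u - 3)*(u - 2)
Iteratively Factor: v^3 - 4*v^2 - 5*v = (v)*(v^2 - 4*v - 5) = v*(v + 1)*(v - 5)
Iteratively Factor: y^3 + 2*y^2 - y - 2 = (y + 1)*(y^2 + y - 2) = (y - 1)*(y + 1)*(y + 2)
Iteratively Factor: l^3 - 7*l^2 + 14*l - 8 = (l - 2)*(l^2 - 5*l + 4) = (l - 2)*(l - 1)*(l - 4)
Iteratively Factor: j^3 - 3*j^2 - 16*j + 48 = (j - 4)*(j^2 + j - 12) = (j - 4)*(j - 3)*(j + 4)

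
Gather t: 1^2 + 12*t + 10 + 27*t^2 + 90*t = 27*t^2 + 102*t + 11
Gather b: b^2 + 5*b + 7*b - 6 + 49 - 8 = b^2 + 12*b + 35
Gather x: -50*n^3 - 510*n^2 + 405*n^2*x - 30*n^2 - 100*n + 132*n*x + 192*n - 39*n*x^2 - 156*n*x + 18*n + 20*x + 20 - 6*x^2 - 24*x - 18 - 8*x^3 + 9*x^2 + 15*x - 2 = -50*n^3 - 540*n^2 + 110*n - 8*x^3 + x^2*(3 - 39*n) + x*(405*n^2 - 24*n + 11)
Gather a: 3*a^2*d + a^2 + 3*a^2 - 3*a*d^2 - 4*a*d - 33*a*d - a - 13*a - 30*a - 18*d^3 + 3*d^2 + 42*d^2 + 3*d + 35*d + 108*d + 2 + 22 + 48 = a^2*(3*d + 4) + a*(-3*d^2 - 37*d - 44) - 18*d^3 + 45*d^2 + 146*d + 72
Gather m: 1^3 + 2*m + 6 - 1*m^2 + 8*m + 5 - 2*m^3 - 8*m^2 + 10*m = -2*m^3 - 9*m^2 + 20*m + 12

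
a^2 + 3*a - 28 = (a - 4)*(a + 7)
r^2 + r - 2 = (r - 1)*(r + 2)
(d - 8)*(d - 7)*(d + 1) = d^3 - 14*d^2 + 41*d + 56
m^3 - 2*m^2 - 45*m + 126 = (m - 6)*(m - 3)*(m + 7)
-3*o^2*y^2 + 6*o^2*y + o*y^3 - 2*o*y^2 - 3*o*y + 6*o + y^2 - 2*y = (-3*o + y)*(y - 2)*(o*y + 1)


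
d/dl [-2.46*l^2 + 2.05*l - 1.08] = 2.05 - 4.92*l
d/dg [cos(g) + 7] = -sin(g)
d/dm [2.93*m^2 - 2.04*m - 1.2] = 5.86*m - 2.04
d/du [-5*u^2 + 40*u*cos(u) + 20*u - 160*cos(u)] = -40*u*sin(u) - 10*u + 160*sin(u) + 40*cos(u) + 20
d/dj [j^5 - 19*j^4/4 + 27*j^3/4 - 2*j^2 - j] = 5*j^4 - 19*j^3 + 81*j^2/4 - 4*j - 1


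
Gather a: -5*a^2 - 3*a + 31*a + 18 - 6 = -5*a^2 + 28*a + 12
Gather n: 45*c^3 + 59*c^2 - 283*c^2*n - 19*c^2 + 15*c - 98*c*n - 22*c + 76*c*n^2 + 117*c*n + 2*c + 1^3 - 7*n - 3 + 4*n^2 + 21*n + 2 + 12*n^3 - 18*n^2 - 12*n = 45*c^3 + 40*c^2 - 5*c + 12*n^3 + n^2*(76*c - 14) + n*(-283*c^2 + 19*c + 2)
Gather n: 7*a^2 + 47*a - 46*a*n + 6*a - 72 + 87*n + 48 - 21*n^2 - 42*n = 7*a^2 + 53*a - 21*n^2 + n*(45 - 46*a) - 24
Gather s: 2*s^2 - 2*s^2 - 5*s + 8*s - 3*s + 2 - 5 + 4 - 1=0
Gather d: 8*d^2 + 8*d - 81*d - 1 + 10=8*d^2 - 73*d + 9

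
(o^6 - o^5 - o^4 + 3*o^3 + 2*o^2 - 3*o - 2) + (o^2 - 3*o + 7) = o^6 - o^5 - o^4 + 3*o^3 + 3*o^2 - 6*o + 5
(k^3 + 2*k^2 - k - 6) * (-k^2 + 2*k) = -k^5 + 5*k^3 + 4*k^2 - 12*k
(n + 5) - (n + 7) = -2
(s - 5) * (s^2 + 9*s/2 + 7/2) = s^3 - s^2/2 - 19*s - 35/2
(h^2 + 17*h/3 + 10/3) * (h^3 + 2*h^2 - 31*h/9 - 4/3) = h^5 + 23*h^4/3 + 101*h^3/9 - 383*h^2/27 - 514*h/27 - 40/9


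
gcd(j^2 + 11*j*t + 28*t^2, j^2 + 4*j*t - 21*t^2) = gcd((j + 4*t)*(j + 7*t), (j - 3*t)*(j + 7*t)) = j + 7*t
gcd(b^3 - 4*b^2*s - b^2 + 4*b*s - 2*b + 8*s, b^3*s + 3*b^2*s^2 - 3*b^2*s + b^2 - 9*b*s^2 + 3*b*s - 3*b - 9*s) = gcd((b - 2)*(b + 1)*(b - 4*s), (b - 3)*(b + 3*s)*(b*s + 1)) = 1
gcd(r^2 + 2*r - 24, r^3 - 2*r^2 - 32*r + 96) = r^2 + 2*r - 24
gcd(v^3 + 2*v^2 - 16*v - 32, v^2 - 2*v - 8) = v^2 - 2*v - 8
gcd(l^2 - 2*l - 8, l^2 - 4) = l + 2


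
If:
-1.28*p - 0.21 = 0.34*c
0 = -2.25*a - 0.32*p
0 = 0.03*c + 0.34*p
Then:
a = -0.01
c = -0.92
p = 0.08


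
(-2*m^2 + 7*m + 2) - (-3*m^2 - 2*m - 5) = m^2 + 9*m + 7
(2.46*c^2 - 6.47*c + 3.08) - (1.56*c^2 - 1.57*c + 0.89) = 0.9*c^2 - 4.9*c + 2.19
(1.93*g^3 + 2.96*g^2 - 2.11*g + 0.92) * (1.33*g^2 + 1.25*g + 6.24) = 2.5669*g^5 + 6.3493*g^4 + 12.9369*g^3 + 17.0565*g^2 - 12.0164*g + 5.7408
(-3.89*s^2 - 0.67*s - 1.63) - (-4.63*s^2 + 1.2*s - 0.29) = 0.74*s^2 - 1.87*s - 1.34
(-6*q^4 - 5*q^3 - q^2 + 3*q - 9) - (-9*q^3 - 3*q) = -6*q^4 + 4*q^3 - q^2 + 6*q - 9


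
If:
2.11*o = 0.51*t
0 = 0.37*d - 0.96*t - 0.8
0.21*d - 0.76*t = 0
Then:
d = 7.64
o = 0.51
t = 2.11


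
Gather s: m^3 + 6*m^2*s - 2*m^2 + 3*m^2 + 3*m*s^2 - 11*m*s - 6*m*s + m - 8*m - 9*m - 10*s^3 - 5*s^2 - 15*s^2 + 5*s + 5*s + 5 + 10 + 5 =m^3 + m^2 - 16*m - 10*s^3 + s^2*(3*m - 20) + s*(6*m^2 - 17*m + 10) + 20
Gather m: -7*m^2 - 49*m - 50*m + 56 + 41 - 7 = -7*m^2 - 99*m + 90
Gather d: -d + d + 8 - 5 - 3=0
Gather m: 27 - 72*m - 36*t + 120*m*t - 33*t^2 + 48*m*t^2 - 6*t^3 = m*(48*t^2 + 120*t - 72) - 6*t^3 - 33*t^2 - 36*t + 27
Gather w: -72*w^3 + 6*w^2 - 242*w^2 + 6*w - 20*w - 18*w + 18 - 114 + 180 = -72*w^3 - 236*w^2 - 32*w + 84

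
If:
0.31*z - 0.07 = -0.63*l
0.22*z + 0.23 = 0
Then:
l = 0.63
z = -1.05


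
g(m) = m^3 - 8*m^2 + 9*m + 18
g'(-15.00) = 924.00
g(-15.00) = -5292.00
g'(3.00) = -12.00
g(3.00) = 0.00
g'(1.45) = -7.89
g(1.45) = 17.28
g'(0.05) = 8.21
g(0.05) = 18.43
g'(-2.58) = 70.25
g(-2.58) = -75.64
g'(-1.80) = 47.52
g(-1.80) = -29.95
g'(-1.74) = 45.92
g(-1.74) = -27.15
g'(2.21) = -11.71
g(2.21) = 9.61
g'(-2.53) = 68.68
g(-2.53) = -72.17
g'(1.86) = -10.38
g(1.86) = 13.50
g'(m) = 3*m^2 - 16*m + 9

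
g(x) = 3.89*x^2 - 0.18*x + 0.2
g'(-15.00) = -116.88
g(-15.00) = 878.15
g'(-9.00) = -70.20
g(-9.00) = 316.91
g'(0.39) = 2.85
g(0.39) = 0.72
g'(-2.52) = -19.79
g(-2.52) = 25.36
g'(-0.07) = -0.72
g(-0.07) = 0.23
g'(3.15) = 24.33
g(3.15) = 38.23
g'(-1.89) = -14.88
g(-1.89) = 14.44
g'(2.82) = 21.76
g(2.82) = 30.63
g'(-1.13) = -8.97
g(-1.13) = 5.37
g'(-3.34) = -26.17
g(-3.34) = 44.20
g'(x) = 7.78*x - 0.18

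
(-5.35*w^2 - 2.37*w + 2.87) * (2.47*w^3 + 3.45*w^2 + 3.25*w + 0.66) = -13.2145*w^5 - 24.3114*w^4 - 18.4751*w^3 - 1.332*w^2 + 7.7633*w + 1.8942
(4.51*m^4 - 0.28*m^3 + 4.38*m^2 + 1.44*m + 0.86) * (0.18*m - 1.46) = 0.8118*m^5 - 6.635*m^4 + 1.1972*m^3 - 6.1356*m^2 - 1.9476*m - 1.2556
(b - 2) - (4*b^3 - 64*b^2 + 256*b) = -4*b^3 + 64*b^2 - 255*b - 2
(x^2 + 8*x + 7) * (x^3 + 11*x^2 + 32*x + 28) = x^5 + 19*x^4 + 127*x^3 + 361*x^2 + 448*x + 196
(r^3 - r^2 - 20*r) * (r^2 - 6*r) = r^5 - 7*r^4 - 14*r^3 + 120*r^2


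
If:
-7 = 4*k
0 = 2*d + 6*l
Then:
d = -3*l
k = -7/4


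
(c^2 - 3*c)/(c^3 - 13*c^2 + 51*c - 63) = c/(c^2 - 10*c + 21)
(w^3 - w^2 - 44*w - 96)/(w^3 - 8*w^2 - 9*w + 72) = (w + 4)/(w - 3)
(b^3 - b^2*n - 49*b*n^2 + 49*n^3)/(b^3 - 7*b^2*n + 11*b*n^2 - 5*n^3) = (b^2 - 49*n^2)/(b^2 - 6*b*n + 5*n^2)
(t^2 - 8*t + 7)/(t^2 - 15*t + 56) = (t - 1)/(t - 8)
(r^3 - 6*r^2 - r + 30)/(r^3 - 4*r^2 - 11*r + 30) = (r^2 - r - 6)/(r^2 + r - 6)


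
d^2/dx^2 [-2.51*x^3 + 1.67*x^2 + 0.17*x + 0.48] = 3.34 - 15.06*x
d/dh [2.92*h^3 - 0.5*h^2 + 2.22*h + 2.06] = 8.76*h^2 - 1.0*h + 2.22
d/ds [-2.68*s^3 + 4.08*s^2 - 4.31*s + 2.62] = -8.04*s^2 + 8.16*s - 4.31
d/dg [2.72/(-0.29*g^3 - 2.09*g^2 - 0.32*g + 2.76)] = (2.3664*g^2 + 11.3696*g + 0.8704)/(0.29*g^3 + 2.09*g^2 + 0.32*g - 2.76)^2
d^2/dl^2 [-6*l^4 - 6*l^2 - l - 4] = -72*l^2 - 12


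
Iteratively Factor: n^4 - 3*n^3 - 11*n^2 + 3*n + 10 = (n + 1)*(n^3 - 4*n^2 - 7*n + 10) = (n - 5)*(n + 1)*(n^2 + n - 2) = (n - 5)*(n + 1)*(n + 2)*(n - 1)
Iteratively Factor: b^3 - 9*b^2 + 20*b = (b - 4)*(b^2 - 5*b) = b*(b - 4)*(b - 5)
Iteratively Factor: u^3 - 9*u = (u + 3)*(u^2 - 3*u) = u*(u + 3)*(u - 3)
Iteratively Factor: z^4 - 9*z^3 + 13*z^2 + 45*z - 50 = (z + 2)*(z^3 - 11*z^2 + 35*z - 25) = (z - 5)*(z + 2)*(z^2 - 6*z + 5) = (z - 5)*(z - 1)*(z + 2)*(z - 5)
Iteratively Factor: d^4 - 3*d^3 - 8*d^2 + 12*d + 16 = (d + 2)*(d^3 - 5*d^2 + 2*d + 8) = (d - 4)*(d + 2)*(d^2 - d - 2) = (d - 4)*(d - 2)*(d + 2)*(d + 1)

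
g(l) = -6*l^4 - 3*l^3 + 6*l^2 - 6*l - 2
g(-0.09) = -1.41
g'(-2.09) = 148.71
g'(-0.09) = -7.14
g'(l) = -24*l^3 - 9*l^2 + 12*l - 6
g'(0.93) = -21.93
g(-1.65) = -6.76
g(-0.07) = -1.55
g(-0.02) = -1.88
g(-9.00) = -36641.00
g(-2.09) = -50.35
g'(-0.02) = -6.24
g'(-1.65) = 57.51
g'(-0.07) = -6.88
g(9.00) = -41123.00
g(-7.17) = -14401.97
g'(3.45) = -1057.25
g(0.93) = -9.29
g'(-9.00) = 16653.00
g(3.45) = -924.49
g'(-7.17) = 8291.72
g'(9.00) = -18123.00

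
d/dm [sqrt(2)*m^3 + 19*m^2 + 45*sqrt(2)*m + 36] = 3*sqrt(2)*m^2 + 38*m + 45*sqrt(2)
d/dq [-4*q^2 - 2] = -8*q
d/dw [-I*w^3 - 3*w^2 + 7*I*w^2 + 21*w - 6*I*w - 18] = -3*I*w^2 - w*(6 - 14*I) + 21 - 6*I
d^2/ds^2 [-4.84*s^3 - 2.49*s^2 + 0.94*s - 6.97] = -29.04*s - 4.98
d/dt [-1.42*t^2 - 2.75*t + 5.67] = -2.84*t - 2.75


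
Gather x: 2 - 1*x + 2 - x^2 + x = 4 - x^2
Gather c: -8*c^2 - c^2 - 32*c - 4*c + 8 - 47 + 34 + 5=-9*c^2 - 36*c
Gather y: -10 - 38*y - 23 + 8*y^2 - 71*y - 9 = 8*y^2 - 109*y - 42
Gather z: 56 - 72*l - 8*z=-72*l - 8*z + 56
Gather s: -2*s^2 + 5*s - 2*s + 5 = -2*s^2 + 3*s + 5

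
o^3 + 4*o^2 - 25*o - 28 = (o - 4)*(o + 1)*(o + 7)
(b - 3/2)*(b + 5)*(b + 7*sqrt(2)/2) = b^3 + 7*b^2/2 + 7*sqrt(2)*b^2/2 - 15*b/2 + 49*sqrt(2)*b/4 - 105*sqrt(2)/4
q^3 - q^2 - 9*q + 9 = (q - 3)*(q - 1)*(q + 3)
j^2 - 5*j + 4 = (j - 4)*(j - 1)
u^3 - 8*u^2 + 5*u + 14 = (u - 7)*(u - 2)*(u + 1)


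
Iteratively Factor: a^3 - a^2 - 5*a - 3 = (a - 3)*(a^2 + 2*a + 1) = (a - 3)*(a + 1)*(a + 1)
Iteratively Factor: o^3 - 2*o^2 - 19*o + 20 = (o + 4)*(o^2 - 6*o + 5) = (o - 5)*(o + 4)*(o - 1)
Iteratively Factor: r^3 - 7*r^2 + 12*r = (r - 3)*(r^2 - 4*r) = (r - 4)*(r - 3)*(r)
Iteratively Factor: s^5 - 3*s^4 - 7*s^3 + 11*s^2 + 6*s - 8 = (s + 1)*(s^4 - 4*s^3 - 3*s^2 + 14*s - 8) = (s - 1)*(s + 1)*(s^3 - 3*s^2 - 6*s + 8) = (s - 1)*(s + 1)*(s + 2)*(s^2 - 5*s + 4) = (s - 4)*(s - 1)*(s + 1)*(s + 2)*(s - 1)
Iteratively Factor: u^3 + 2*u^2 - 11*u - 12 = (u - 3)*(u^2 + 5*u + 4) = (u - 3)*(u + 4)*(u + 1)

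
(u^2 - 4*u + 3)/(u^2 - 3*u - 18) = (-u^2 + 4*u - 3)/(-u^2 + 3*u + 18)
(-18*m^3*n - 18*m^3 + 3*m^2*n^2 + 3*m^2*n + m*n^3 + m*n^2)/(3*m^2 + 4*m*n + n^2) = m*(-18*m^2*n - 18*m^2 + 3*m*n^2 + 3*m*n + n^3 + n^2)/(3*m^2 + 4*m*n + n^2)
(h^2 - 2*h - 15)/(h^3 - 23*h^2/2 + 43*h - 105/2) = 2*(h + 3)/(2*h^2 - 13*h + 21)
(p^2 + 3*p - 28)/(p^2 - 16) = (p + 7)/(p + 4)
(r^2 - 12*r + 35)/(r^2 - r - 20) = (r - 7)/(r + 4)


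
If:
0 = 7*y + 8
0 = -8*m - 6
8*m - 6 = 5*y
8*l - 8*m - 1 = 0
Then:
No Solution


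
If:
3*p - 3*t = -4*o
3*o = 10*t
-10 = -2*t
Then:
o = 50/3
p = -155/9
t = 5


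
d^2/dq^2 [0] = 0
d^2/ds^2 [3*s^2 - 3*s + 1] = 6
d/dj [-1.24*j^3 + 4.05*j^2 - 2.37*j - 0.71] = -3.72*j^2 + 8.1*j - 2.37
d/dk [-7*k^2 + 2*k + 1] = 2 - 14*k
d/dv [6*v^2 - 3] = 12*v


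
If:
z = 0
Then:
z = 0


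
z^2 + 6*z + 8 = (z + 2)*(z + 4)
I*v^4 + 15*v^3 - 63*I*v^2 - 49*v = v*(v - 7*I)^2*(I*v + 1)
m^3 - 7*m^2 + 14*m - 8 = (m - 4)*(m - 2)*(m - 1)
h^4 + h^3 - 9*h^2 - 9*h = h*(h - 3)*(h + 1)*(h + 3)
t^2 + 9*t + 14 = (t + 2)*(t + 7)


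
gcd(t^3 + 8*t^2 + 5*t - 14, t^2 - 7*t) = 1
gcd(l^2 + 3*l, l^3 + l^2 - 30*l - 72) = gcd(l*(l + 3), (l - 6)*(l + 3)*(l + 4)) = l + 3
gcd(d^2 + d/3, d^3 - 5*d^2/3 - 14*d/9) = d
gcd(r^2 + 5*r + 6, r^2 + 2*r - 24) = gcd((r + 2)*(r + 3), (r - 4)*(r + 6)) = 1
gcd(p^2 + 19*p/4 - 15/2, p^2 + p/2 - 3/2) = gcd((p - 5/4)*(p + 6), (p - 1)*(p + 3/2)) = 1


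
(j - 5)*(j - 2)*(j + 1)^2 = j^4 - 5*j^3 - 3*j^2 + 13*j + 10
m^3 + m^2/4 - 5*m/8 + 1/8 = (m - 1/2)*(m - 1/4)*(m + 1)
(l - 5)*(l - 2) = l^2 - 7*l + 10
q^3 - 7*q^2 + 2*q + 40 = (q - 5)*(q - 4)*(q + 2)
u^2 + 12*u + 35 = (u + 5)*(u + 7)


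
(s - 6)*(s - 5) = s^2 - 11*s + 30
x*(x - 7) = x^2 - 7*x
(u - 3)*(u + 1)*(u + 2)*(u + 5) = u^4 + 5*u^3 - 7*u^2 - 41*u - 30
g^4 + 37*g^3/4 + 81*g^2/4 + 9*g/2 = g*(g + 1/4)*(g + 3)*(g + 6)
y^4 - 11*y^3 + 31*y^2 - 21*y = y*(y - 7)*(y - 3)*(y - 1)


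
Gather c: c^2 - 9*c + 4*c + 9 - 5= c^2 - 5*c + 4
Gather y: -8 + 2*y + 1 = 2*y - 7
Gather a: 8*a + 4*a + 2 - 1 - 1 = 12*a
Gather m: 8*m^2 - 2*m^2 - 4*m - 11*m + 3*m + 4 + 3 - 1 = 6*m^2 - 12*m + 6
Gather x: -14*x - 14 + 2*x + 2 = -12*x - 12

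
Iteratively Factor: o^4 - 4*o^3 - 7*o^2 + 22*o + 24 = (o + 1)*(o^3 - 5*o^2 - 2*o + 24) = (o + 1)*(o + 2)*(o^2 - 7*o + 12) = (o - 4)*(o + 1)*(o + 2)*(o - 3)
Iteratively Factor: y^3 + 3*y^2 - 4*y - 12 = (y - 2)*(y^2 + 5*y + 6) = (y - 2)*(y + 3)*(y + 2)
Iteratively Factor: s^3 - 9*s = (s + 3)*(s^2 - 3*s) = (s - 3)*(s + 3)*(s)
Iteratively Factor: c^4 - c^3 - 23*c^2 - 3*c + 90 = (c - 2)*(c^3 + c^2 - 21*c - 45) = (c - 2)*(c + 3)*(c^2 - 2*c - 15) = (c - 5)*(c - 2)*(c + 3)*(c + 3)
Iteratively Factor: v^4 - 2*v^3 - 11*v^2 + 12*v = (v - 1)*(v^3 - v^2 - 12*v) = v*(v - 1)*(v^2 - v - 12) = v*(v - 4)*(v - 1)*(v + 3)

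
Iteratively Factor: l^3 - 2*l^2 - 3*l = (l)*(l^2 - 2*l - 3) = l*(l + 1)*(l - 3)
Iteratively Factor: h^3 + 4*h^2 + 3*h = (h + 3)*(h^2 + h) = (h + 1)*(h + 3)*(h)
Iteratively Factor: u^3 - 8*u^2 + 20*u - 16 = (u - 2)*(u^2 - 6*u + 8) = (u - 2)^2*(u - 4)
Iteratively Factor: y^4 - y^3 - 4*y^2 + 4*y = (y)*(y^3 - y^2 - 4*y + 4) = y*(y - 2)*(y^2 + y - 2) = y*(y - 2)*(y - 1)*(y + 2)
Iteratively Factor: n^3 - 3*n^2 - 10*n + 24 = (n - 2)*(n^2 - n - 12) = (n - 2)*(n + 3)*(n - 4)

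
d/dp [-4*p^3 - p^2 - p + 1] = -12*p^2 - 2*p - 1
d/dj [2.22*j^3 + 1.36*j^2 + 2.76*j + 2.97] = 6.66*j^2 + 2.72*j + 2.76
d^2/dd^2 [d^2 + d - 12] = 2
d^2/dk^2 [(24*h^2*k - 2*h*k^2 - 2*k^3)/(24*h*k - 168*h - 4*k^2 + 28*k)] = (-k*(6*h - 2*k + 7)^2*(-12*h^2 + h*k + k^2) - (h + 3*k)*(6*h*k - 42*h - k^2 + 7*k)^2 + (6*h*k - 42*h - k^2 + 7*k)*(12*h^2*k - h*k^2 - k^3 + (6*h - 2*k + 7)*(-12*h^2 + 2*h*k + 3*k^2)))/(6*h*k - 42*h - k^2 + 7*k)^3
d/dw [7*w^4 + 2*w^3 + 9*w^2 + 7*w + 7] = 28*w^3 + 6*w^2 + 18*w + 7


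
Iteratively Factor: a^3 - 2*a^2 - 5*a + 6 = (a - 1)*(a^2 - a - 6) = (a - 1)*(a + 2)*(a - 3)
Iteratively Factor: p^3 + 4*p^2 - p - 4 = (p + 4)*(p^2 - 1) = (p + 1)*(p + 4)*(p - 1)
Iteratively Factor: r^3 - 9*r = (r - 3)*(r^2 + 3*r) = r*(r - 3)*(r + 3)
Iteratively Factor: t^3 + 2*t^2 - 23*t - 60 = (t - 5)*(t^2 + 7*t + 12) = (t - 5)*(t + 3)*(t + 4)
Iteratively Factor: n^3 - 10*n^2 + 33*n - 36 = (n - 3)*(n^2 - 7*n + 12) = (n - 4)*(n - 3)*(n - 3)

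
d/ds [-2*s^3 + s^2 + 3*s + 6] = -6*s^2 + 2*s + 3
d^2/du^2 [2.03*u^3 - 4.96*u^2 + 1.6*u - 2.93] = 12.18*u - 9.92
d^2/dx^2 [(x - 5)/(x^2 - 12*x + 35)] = 2/(x^3 - 21*x^2 + 147*x - 343)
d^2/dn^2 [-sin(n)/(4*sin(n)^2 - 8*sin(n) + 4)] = -(sin(n) + 4)*cos(n)^2/(4*(sin(n) - 1)^4)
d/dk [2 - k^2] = -2*k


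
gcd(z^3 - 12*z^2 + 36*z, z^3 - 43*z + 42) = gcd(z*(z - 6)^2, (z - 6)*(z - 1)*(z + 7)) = z - 6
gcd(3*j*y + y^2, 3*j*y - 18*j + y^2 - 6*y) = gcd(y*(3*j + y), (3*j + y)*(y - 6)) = 3*j + y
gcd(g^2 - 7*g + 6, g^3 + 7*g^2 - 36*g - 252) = g - 6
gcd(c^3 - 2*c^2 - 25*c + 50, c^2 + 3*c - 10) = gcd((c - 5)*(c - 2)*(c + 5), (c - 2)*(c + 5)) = c^2 + 3*c - 10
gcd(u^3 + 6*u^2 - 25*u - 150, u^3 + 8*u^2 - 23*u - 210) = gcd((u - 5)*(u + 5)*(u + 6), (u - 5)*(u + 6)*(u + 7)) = u^2 + u - 30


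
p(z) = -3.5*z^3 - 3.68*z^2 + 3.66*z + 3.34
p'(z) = -10.5*z^2 - 7.36*z + 3.66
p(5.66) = -728.46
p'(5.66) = -374.37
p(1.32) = -6.29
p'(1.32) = -24.35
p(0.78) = 2.29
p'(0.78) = -8.47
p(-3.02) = 55.13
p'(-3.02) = -69.88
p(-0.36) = 1.71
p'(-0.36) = 4.95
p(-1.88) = 6.71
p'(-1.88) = -19.61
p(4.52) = -378.51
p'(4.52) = -244.13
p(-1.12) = -0.46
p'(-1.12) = -1.27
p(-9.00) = 2223.82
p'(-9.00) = -780.60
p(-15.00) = 10932.94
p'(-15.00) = -2248.44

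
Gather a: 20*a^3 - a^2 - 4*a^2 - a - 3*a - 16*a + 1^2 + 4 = 20*a^3 - 5*a^2 - 20*a + 5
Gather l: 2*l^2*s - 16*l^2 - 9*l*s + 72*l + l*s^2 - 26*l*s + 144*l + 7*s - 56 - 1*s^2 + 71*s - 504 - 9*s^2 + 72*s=l^2*(2*s - 16) + l*(s^2 - 35*s + 216) - 10*s^2 + 150*s - 560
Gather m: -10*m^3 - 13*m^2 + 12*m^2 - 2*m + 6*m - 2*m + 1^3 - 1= -10*m^3 - m^2 + 2*m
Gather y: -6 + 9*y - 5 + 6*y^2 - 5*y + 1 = 6*y^2 + 4*y - 10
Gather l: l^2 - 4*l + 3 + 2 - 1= l^2 - 4*l + 4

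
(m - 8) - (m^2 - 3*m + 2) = -m^2 + 4*m - 10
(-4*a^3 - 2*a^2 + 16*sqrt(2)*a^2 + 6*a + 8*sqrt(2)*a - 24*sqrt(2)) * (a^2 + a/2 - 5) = -4*a^5 - 4*a^4 + 16*sqrt(2)*a^4 + 16*sqrt(2)*a^3 + 25*a^3 - 100*sqrt(2)*a^2 + 13*a^2 - 52*sqrt(2)*a - 30*a + 120*sqrt(2)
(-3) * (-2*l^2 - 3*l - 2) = 6*l^2 + 9*l + 6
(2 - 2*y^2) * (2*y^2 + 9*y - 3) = -4*y^4 - 18*y^3 + 10*y^2 + 18*y - 6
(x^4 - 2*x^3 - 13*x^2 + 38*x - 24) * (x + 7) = x^5 + 5*x^4 - 27*x^3 - 53*x^2 + 242*x - 168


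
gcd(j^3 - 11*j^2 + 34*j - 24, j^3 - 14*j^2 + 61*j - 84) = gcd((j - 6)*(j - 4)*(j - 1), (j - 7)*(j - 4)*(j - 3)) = j - 4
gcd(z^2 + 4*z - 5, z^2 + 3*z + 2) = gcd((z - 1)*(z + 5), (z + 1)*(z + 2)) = 1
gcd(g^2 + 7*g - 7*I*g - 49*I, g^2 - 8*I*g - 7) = g - 7*I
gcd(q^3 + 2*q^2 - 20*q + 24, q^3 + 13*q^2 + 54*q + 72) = q + 6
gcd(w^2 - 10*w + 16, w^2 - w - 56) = w - 8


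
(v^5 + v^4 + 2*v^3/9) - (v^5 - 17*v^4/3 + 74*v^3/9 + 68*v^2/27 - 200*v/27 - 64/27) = 20*v^4/3 - 8*v^3 - 68*v^2/27 + 200*v/27 + 64/27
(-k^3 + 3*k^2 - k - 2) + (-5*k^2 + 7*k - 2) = -k^3 - 2*k^2 + 6*k - 4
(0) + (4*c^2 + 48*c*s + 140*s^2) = 4*c^2 + 48*c*s + 140*s^2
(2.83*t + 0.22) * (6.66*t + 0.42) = 18.8478*t^2 + 2.6538*t + 0.0924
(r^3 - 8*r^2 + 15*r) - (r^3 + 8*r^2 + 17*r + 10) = -16*r^2 - 2*r - 10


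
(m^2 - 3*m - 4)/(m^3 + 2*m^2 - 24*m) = (m + 1)/(m*(m + 6))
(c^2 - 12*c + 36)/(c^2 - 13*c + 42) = (c - 6)/(c - 7)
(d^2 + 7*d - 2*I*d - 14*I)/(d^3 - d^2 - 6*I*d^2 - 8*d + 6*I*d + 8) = (d + 7)/(d^2 - d*(1 + 4*I) + 4*I)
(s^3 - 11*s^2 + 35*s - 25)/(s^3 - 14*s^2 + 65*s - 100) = (s - 1)/(s - 4)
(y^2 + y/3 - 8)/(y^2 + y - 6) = (y - 8/3)/(y - 2)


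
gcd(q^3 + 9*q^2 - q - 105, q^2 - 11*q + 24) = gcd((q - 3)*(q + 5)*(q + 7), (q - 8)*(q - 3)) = q - 3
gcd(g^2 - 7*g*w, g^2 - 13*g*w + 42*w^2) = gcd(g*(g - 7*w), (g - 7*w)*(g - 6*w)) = -g + 7*w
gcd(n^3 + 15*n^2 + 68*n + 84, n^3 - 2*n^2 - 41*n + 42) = n + 6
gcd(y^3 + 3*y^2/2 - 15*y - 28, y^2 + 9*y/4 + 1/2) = y + 2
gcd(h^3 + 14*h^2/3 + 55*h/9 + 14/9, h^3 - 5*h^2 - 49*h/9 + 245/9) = h + 7/3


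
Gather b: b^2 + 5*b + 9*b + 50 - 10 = b^2 + 14*b + 40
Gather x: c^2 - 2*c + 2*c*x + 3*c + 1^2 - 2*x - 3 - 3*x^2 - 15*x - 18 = c^2 + c - 3*x^2 + x*(2*c - 17) - 20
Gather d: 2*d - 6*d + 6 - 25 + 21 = 2 - 4*d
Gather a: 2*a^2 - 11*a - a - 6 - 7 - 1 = 2*a^2 - 12*a - 14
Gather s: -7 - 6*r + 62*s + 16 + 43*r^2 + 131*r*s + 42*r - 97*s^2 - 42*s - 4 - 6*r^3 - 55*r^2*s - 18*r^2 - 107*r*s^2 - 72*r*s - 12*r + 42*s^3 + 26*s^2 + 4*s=-6*r^3 + 25*r^2 + 24*r + 42*s^3 + s^2*(-107*r - 71) + s*(-55*r^2 + 59*r + 24) + 5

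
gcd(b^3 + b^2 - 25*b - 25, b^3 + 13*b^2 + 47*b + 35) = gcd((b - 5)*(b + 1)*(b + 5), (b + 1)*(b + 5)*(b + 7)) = b^2 + 6*b + 5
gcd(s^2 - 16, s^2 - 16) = s^2 - 16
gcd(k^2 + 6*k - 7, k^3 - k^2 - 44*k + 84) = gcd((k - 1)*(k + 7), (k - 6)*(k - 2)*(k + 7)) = k + 7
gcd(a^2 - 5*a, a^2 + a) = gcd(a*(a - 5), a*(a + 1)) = a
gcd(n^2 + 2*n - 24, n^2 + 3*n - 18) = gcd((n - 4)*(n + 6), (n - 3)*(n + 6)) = n + 6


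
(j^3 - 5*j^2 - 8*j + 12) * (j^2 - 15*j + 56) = j^5 - 20*j^4 + 123*j^3 - 148*j^2 - 628*j + 672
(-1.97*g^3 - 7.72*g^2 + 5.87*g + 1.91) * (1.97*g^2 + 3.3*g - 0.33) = -3.8809*g^5 - 21.7094*g^4 - 13.262*g^3 + 25.6813*g^2 + 4.3659*g - 0.6303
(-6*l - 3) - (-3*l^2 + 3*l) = 3*l^2 - 9*l - 3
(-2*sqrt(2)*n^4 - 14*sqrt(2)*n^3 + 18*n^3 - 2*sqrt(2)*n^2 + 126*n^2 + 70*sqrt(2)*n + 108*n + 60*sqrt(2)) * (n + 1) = -2*sqrt(2)*n^5 - 16*sqrt(2)*n^4 + 18*n^4 - 16*sqrt(2)*n^3 + 144*n^3 + 68*sqrt(2)*n^2 + 234*n^2 + 108*n + 130*sqrt(2)*n + 60*sqrt(2)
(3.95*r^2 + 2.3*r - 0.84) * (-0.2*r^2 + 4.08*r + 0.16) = -0.79*r^4 + 15.656*r^3 + 10.184*r^2 - 3.0592*r - 0.1344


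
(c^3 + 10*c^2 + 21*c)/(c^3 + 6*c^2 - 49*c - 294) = c*(c + 3)/(c^2 - c - 42)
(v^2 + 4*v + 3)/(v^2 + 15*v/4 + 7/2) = 4*(v^2 + 4*v + 3)/(4*v^2 + 15*v + 14)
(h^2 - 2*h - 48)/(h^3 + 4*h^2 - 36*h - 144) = (h - 8)/(h^2 - 2*h - 24)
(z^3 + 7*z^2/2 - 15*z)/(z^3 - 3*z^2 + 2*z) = (z^2 + 7*z/2 - 15)/(z^2 - 3*z + 2)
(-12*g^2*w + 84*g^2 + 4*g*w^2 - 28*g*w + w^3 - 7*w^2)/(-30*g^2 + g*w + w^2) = (-2*g*w + 14*g + w^2 - 7*w)/(-5*g + w)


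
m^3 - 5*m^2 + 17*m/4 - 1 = (m - 4)*(m - 1/2)^2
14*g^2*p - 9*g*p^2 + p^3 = p*(-7*g + p)*(-2*g + p)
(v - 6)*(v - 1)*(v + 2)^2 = v^4 - 3*v^3 - 18*v^2 - 4*v + 24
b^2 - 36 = (b - 6)*(b + 6)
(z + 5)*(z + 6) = z^2 + 11*z + 30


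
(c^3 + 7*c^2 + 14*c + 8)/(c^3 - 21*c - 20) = (c + 2)/(c - 5)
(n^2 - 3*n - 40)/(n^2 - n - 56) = (n + 5)/(n + 7)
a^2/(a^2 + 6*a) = a/(a + 6)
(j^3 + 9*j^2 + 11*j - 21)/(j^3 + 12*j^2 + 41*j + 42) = (j - 1)/(j + 2)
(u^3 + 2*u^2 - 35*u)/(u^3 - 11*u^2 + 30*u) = (u + 7)/(u - 6)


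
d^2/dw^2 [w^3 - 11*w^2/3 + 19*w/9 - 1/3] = 6*w - 22/3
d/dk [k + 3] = 1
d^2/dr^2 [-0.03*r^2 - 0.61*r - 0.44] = -0.0600000000000000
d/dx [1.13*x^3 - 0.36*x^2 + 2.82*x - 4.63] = 3.39*x^2 - 0.72*x + 2.82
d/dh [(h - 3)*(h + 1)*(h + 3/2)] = 3*h^2 - h - 6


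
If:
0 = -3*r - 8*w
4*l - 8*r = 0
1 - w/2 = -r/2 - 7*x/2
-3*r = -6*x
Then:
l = -32/39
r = -16/39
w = 2/13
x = -8/39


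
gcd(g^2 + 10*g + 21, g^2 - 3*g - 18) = g + 3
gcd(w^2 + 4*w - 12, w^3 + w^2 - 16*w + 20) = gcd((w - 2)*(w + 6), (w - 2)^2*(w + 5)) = w - 2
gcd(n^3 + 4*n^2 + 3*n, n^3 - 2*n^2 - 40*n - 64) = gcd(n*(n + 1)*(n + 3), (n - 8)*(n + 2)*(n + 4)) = 1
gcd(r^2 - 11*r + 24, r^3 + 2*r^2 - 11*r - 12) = r - 3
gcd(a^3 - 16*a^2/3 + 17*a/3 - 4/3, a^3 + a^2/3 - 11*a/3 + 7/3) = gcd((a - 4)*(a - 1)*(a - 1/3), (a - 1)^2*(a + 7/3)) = a - 1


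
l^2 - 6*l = l*(l - 6)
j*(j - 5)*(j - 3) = j^3 - 8*j^2 + 15*j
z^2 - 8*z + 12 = (z - 6)*(z - 2)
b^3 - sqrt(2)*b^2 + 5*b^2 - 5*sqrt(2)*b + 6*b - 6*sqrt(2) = (b + 2)*(b + 3)*(b - sqrt(2))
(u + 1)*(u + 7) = u^2 + 8*u + 7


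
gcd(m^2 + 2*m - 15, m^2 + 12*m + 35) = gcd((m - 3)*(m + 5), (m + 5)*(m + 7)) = m + 5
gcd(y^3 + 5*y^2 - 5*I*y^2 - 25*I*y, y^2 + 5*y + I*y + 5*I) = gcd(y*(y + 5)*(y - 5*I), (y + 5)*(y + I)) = y + 5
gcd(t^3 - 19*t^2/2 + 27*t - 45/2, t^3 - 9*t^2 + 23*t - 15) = t^2 - 8*t + 15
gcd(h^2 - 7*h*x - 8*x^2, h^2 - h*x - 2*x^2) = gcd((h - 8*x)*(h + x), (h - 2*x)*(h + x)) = h + x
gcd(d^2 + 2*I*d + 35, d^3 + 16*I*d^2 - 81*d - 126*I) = d + 7*I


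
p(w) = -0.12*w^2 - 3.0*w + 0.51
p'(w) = -0.24*w - 3.0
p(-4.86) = 12.26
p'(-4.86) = -1.83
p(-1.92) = 5.83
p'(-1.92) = -2.54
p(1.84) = -5.42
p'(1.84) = -3.44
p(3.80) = -12.62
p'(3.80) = -3.91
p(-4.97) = 12.46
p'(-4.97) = -1.81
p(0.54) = -1.14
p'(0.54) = -3.13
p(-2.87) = 8.13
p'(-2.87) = -2.31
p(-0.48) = 1.92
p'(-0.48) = -2.88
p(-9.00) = 17.79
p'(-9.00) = -0.84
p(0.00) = 0.51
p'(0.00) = -3.00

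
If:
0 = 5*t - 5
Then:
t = 1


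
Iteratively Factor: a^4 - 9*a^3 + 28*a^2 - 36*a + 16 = (a - 2)*(a^3 - 7*a^2 + 14*a - 8) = (a - 2)*(a - 1)*(a^2 - 6*a + 8) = (a - 4)*(a - 2)*(a - 1)*(a - 2)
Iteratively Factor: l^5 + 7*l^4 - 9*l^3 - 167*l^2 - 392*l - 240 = (l + 4)*(l^4 + 3*l^3 - 21*l^2 - 83*l - 60) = (l - 5)*(l + 4)*(l^3 + 8*l^2 + 19*l + 12) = (l - 5)*(l + 4)^2*(l^2 + 4*l + 3) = (l - 5)*(l + 3)*(l + 4)^2*(l + 1)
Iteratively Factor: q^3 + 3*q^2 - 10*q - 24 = (q + 2)*(q^2 + q - 12) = (q + 2)*(q + 4)*(q - 3)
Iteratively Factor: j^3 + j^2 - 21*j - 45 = (j + 3)*(j^2 - 2*j - 15) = (j - 5)*(j + 3)*(j + 3)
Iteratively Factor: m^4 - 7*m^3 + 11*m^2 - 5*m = (m - 5)*(m^3 - 2*m^2 + m) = (m - 5)*(m - 1)*(m^2 - m) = (m - 5)*(m - 1)^2*(m)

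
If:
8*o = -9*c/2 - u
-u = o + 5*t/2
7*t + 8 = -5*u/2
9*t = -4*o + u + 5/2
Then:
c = -2966/585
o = 751/260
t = -27/26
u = -19/65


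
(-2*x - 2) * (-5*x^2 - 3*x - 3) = 10*x^3 + 16*x^2 + 12*x + 6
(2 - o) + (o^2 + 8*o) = o^2 + 7*o + 2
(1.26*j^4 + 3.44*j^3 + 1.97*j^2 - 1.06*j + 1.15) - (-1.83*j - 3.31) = 1.26*j^4 + 3.44*j^3 + 1.97*j^2 + 0.77*j + 4.46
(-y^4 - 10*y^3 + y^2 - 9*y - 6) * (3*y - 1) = -3*y^5 - 29*y^4 + 13*y^3 - 28*y^2 - 9*y + 6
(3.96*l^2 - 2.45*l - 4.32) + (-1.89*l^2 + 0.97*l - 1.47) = 2.07*l^2 - 1.48*l - 5.79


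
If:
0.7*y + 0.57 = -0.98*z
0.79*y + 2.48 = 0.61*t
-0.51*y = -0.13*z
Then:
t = 3.90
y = -0.13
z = -0.49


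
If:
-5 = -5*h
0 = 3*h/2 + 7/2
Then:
No Solution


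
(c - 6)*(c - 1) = c^2 - 7*c + 6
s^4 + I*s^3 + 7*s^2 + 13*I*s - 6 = (s - 3*I)*(s + I)^2*(s + 2*I)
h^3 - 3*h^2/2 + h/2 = h*(h - 1)*(h - 1/2)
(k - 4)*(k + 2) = k^2 - 2*k - 8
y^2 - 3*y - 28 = (y - 7)*(y + 4)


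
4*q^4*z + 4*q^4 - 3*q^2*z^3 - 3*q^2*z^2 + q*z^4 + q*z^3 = (-2*q + z)^2*(q + z)*(q*z + q)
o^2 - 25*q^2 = (o - 5*q)*(o + 5*q)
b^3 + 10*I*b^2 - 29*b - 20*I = (b + I)*(b + 4*I)*(b + 5*I)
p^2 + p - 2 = (p - 1)*(p + 2)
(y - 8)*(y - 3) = y^2 - 11*y + 24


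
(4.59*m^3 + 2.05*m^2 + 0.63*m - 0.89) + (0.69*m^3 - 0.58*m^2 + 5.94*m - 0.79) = 5.28*m^3 + 1.47*m^2 + 6.57*m - 1.68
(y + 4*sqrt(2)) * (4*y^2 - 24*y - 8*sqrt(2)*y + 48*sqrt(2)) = 4*y^3 - 24*y^2 + 8*sqrt(2)*y^2 - 48*sqrt(2)*y - 64*y + 384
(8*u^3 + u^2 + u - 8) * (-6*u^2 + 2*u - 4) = -48*u^5 + 10*u^4 - 36*u^3 + 46*u^2 - 20*u + 32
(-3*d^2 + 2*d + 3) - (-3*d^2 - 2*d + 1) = 4*d + 2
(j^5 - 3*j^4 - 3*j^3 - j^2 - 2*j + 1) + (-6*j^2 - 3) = j^5 - 3*j^4 - 3*j^3 - 7*j^2 - 2*j - 2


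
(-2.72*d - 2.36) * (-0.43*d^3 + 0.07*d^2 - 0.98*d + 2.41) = 1.1696*d^4 + 0.8244*d^3 + 2.5004*d^2 - 4.2424*d - 5.6876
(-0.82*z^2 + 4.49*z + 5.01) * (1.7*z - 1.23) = -1.394*z^3 + 8.6416*z^2 + 2.9943*z - 6.1623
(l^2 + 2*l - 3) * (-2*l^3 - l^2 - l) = -2*l^5 - 5*l^4 + 3*l^3 + l^2 + 3*l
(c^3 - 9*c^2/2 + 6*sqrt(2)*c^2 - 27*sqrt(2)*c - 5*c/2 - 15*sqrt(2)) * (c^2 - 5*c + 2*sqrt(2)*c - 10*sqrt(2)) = c^5 - 19*c^4/2 + 8*sqrt(2)*c^4 - 76*sqrt(2)*c^3 + 44*c^3 - 431*c^2/2 + 160*sqrt(2)*c^2 + 100*sqrt(2)*c + 480*c + 300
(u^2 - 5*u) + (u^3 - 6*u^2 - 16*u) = u^3 - 5*u^2 - 21*u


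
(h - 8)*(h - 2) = h^2 - 10*h + 16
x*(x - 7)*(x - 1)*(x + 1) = x^4 - 7*x^3 - x^2 + 7*x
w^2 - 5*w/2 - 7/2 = (w - 7/2)*(w + 1)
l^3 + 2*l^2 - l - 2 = (l - 1)*(l + 1)*(l + 2)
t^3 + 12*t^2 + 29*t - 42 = (t - 1)*(t + 6)*(t + 7)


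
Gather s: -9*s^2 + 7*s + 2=-9*s^2 + 7*s + 2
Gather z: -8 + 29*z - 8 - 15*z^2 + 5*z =-15*z^2 + 34*z - 16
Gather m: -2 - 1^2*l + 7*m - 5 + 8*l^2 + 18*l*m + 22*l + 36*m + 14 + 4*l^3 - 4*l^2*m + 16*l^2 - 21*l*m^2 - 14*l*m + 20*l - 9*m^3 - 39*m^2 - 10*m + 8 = 4*l^3 + 24*l^2 + 41*l - 9*m^3 + m^2*(-21*l - 39) + m*(-4*l^2 + 4*l + 33) + 15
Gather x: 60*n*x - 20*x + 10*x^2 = 10*x^2 + x*(60*n - 20)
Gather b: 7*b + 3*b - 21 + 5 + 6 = 10*b - 10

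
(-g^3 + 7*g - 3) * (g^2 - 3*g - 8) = -g^5 + 3*g^4 + 15*g^3 - 24*g^2 - 47*g + 24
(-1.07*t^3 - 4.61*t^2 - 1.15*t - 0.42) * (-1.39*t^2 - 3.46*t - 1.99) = 1.4873*t^5 + 10.1101*t^4 + 19.6784*t^3 + 13.7367*t^2 + 3.7417*t + 0.8358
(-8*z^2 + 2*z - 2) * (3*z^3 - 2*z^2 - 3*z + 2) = -24*z^5 + 22*z^4 + 14*z^3 - 18*z^2 + 10*z - 4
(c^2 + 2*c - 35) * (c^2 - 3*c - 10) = c^4 - c^3 - 51*c^2 + 85*c + 350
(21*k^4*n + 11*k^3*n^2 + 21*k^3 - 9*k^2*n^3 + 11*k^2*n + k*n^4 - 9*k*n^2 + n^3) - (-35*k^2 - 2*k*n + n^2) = 21*k^4*n + 11*k^3*n^2 + 21*k^3 - 9*k^2*n^3 + 11*k^2*n + 35*k^2 + k*n^4 - 9*k*n^2 + 2*k*n + n^3 - n^2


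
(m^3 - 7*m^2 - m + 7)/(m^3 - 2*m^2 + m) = (m^2 - 6*m - 7)/(m*(m - 1))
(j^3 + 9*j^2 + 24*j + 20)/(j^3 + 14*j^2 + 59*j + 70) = (j + 2)/(j + 7)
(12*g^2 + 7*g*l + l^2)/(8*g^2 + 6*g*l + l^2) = (3*g + l)/(2*g + l)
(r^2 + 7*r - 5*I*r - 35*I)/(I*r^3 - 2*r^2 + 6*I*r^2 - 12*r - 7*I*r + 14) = (-I*r - 5)/(r^2 + r*(-1 + 2*I) - 2*I)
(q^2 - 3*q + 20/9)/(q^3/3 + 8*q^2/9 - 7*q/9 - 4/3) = (3*q - 5)/(q^2 + 4*q + 3)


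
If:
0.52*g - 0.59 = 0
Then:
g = 1.13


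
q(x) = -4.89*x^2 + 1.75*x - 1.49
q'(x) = 1.75 - 9.78*x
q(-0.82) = -6.21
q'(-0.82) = 9.77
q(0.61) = -2.24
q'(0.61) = -4.22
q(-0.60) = -4.30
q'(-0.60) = 7.62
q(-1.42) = -13.84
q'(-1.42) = 15.64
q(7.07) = -233.54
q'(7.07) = -67.39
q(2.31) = -23.54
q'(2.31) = -20.84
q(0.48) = -1.78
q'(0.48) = -2.94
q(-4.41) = -104.31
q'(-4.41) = 44.88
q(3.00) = -40.25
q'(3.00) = -27.59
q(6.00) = -167.03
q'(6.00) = -56.93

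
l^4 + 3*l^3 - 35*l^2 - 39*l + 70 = (l - 5)*(l - 1)*(l + 2)*(l + 7)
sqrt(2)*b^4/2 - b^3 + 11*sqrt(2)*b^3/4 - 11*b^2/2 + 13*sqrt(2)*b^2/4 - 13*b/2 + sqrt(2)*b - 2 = (b + 1/2)*(b + 4)*(b - sqrt(2))*(sqrt(2)*b/2 + sqrt(2)/2)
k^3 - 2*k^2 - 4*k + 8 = (k - 2)^2*(k + 2)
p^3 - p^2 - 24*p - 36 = (p - 6)*(p + 2)*(p + 3)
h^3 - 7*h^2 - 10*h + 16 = (h - 8)*(h - 1)*(h + 2)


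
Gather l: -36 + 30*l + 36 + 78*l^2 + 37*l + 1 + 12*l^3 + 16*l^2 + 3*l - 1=12*l^3 + 94*l^2 + 70*l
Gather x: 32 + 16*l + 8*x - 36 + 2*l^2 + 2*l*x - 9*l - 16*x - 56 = 2*l^2 + 7*l + x*(2*l - 8) - 60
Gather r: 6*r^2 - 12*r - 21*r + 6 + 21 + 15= 6*r^2 - 33*r + 42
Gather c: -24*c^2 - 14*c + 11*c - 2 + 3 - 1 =-24*c^2 - 3*c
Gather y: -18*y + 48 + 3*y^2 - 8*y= 3*y^2 - 26*y + 48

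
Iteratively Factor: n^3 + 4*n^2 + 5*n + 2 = (n + 1)*(n^2 + 3*n + 2) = (n + 1)^2*(n + 2)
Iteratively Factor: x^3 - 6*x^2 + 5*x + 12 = (x - 4)*(x^2 - 2*x - 3) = (x - 4)*(x - 3)*(x + 1)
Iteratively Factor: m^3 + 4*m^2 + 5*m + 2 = (m + 2)*(m^2 + 2*m + 1) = (m + 1)*(m + 2)*(m + 1)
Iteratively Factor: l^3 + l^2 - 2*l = (l)*(l^2 + l - 2) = l*(l - 1)*(l + 2)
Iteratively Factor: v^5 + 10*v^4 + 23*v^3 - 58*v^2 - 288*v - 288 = (v + 4)*(v^4 + 6*v^3 - v^2 - 54*v - 72) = (v + 2)*(v + 4)*(v^3 + 4*v^2 - 9*v - 36) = (v - 3)*(v + 2)*(v + 4)*(v^2 + 7*v + 12) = (v - 3)*(v + 2)*(v + 3)*(v + 4)*(v + 4)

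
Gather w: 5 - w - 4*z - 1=-w - 4*z + 4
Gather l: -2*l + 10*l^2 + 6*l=10*l^2 + 4*l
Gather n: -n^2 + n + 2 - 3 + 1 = -n^2 + n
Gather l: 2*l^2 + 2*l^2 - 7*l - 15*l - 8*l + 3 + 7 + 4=4*l^2 - 30*l + 14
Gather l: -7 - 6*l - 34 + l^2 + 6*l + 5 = l^2 - 36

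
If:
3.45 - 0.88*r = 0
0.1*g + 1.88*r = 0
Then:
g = -73.70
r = 3.92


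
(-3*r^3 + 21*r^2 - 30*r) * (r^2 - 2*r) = -3*r^5 + 27*r^4 - 72*r^3 + 60*r^2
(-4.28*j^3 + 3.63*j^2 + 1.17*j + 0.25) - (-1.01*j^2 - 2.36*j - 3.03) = -4.28*j^3 + 4.64*j^2 + 3.53*j + 3.28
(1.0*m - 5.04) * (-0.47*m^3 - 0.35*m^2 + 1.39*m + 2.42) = -0.47*m^4 + 2.0188*m^3 + 3.154*m^2 - 4.5856*m - 12.1968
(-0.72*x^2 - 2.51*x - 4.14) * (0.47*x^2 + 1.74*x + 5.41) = -0.3384*x^4 - 2.4325*x^3 - 10.2084*x^2 - 20.7827*x - 22.3974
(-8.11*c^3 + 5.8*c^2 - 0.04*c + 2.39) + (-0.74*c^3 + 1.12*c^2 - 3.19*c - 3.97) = -8.85*c^3 + 6.92*c^2 - 3.23*c - 1.58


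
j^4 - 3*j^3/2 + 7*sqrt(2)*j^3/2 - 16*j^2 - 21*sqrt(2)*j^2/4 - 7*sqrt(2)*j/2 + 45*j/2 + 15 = (j - 2)*(j + 1/2)*(j - 3*sqrt(2)/2)*(j + 5*sqrt(2))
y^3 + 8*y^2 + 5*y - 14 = (y - 1)*(y + 2)*(y + 7)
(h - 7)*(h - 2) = h^2 - 9*h + 14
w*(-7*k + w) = -7*k*w + w^2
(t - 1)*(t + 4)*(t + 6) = t^3 + 9*t^2 + 14*t - 24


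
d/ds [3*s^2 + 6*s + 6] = 6*s + 6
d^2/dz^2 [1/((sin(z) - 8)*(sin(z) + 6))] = (-4*sin(z)^4 + 6*sin(z)^3 - 190*sin(z)^2 + 84*sin(z) + 104)/((sin(z) - 8)^3*(sin(z) + 6)^3)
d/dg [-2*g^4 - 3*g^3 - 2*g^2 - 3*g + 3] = -8*g^3 - 9*g^2 - 4*g - 3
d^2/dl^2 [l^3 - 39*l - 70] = 6*l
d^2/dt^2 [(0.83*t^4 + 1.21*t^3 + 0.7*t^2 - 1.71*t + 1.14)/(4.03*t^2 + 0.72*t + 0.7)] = (26.959894*t^6 + 14.449968*t^5 + 16.630212*t^4 - 58.48529*t^3 + 107.778996*t^2 + 52.347804*t - 2.840248)/(65.450827*t^6 + 35.080344*t^5 + 40.373346*t^4 + 12.559968*t^3 + 7.01274*t^2 + 1.0584*t + 0.343)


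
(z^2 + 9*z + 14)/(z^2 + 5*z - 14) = (z + 2)/(z - 2)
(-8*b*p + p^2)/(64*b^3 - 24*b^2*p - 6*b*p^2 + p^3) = p/(-8*b^2 + 2*b*p + p^2)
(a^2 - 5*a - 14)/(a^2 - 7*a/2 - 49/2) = 2*(a + 2)/(2*a + 7)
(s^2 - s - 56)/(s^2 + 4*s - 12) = (s^2 - s - 56)/(s^2 + 4*s - 12)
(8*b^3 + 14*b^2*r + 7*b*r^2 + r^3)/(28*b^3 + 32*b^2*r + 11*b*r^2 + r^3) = (4*b^2 + 5*b*r + r^2)/(14*b^2 + 9*b*r + r^2)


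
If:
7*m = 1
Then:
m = 1/7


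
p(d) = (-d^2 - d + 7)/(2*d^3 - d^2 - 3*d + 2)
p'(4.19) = 0.02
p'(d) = (-2*d - 1)/(2*d^3 - d^2 - 3*d + 2) + (-6*d^2 + 2*d + 3)*(-d^2 - d + 7)/(2*d^3 - d^2 - 3*d + 2)^2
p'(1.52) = -7.22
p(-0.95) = 3.16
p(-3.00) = -0.02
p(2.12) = 0.04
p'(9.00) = 0.01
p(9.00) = -0.06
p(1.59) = 1.05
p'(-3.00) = -0.12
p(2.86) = -0.13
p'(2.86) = -0.05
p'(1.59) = -4.97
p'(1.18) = -115.50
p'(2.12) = -0.59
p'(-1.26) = -1635.35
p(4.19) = -0.12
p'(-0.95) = -5.70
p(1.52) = 1.47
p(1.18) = 12.52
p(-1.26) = 34.82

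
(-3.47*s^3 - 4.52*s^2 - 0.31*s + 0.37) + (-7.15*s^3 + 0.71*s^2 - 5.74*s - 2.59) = -10.62*s^3 - 3.81*s^2 - 6.05*s - 2.22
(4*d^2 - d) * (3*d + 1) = 12*d^3 + d^2 - d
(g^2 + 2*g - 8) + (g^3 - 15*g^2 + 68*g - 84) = g^3 - 14*g^2 + 70*g - 92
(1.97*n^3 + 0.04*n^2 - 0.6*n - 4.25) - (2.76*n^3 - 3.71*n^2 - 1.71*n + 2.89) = -0.79*n^3 + 3.75*n^2 + 1.11*n - 7.14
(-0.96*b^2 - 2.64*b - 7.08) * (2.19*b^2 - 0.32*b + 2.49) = -2.1024*b^4 - 5.4744*b^3 - 17.0508*b^2 - 4.308*b - 17.6292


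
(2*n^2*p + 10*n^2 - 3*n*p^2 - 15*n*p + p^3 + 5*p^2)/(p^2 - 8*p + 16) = (2*n^2*p + 10*n^2 - 3*n*p^2 - 15*n*p + p^3 + 5*p^2)/(p^2 - 8*p + 16)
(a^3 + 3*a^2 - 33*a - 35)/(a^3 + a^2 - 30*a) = (a^2 + 8*a + 7)/(a*(a + 6))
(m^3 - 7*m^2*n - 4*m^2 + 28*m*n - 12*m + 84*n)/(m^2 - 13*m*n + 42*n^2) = (m^2 - 4*m - 12)/(m - 6*n)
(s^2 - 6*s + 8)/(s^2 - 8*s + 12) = (s - 4)/(s - 6)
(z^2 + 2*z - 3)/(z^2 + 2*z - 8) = (z^2 + 2*z - 3)/(z^2 + 2*z - 8)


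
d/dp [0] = 0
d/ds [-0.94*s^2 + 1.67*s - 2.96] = 1.67 - 1.88*s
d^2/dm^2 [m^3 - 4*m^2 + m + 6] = 6*m - 8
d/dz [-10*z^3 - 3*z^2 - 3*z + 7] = -30*z^2 - 6*z - 3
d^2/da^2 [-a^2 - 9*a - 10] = -2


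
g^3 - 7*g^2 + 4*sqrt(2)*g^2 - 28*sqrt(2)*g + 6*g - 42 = (g - 7)*(g + sqrt(2))*(g + 3*sqrt(2))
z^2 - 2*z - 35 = (z - 7)*(z + 5)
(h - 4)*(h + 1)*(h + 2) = h^3 - h^2 - 10*h - 8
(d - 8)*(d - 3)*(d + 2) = d^3 - 9*d^2 + 2*d + 48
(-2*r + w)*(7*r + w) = -14*r^2 + 5*r*w + w^2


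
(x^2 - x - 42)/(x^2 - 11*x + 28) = (x + 6)/(x - 4)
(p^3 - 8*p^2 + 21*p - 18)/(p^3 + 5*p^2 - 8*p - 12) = (p^2 - 6*p + 9)/(p^2 + 7*p + 6)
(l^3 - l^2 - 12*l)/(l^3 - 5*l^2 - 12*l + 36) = l*(l - 4)/(l^2 - 8*l + 12)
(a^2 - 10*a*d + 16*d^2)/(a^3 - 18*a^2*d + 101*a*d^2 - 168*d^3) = (a - 2*d)/(a^2 - 10*a*d + 21*d^2)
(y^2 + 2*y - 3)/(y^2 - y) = (y + 3)/y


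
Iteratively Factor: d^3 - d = (d - 1)*(d^2 + d) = d*(d - 1)*(d + 1)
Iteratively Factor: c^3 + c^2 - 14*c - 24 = (c - 4)*(c^2 + 5*c + 6) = (c - 4)*(c + 2)*(c + 3)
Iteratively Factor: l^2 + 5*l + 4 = (l + 4)*(l + 1)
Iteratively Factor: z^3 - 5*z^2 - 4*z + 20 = (z - 5)*(z^2 - 4) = (z - 5)*(z + 2)*(z - 2)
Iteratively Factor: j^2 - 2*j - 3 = (j + 1)*(j - 3)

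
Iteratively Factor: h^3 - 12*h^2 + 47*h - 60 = (h - 3)*(h^2 - 9*h + 20) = (h - 5)*(h - 3)*(h - 4)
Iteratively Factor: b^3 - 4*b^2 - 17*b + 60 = (b - 3)*(b^2 - b - 20) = (b - 5)*(b - 3)*(b + 4)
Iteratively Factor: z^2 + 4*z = (z)*(z + 4)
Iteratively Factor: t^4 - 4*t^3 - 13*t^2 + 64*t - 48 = (t - 4)*(t^3 - 13*t + 12) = (t - 4)*(t - 3)*(t^2 + 3*t - 4) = (t - 4)*(t - 3)*(t - 1)*(t + 4)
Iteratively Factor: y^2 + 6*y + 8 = (y + 2)*(y + 4)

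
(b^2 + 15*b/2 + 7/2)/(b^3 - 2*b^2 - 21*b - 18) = (2*b^2 + 15*b + 7)/(2*(b^3 - 2*b^2 - 21*b - 18))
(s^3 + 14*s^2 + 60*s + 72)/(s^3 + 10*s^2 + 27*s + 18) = (s^2 + 8*s + 12)/(s^2 + 4*s + 3)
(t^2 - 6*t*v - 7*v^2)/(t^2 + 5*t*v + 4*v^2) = (t - 7*v)/(t + 4*v)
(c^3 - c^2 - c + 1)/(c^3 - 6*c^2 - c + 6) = (c - 1)/(c - 6)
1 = 1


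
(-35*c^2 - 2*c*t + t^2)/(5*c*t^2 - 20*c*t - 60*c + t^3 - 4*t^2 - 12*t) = (-7*c + t)/(t^2 - 4*t - 12)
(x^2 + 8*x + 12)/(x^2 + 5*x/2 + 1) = 2*(x + 6)/(2*x + 1)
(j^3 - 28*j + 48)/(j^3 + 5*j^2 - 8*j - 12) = (j - 4)/(j + 1)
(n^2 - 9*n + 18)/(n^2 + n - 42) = (n - 3)/(n + 7)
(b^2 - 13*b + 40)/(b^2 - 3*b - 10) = (b - 8)/(b + 2)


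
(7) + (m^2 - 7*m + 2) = m^2 - 7*m + 9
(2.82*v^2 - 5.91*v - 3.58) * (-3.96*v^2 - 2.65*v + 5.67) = -11.1672*v^4 + 15.9306*v^3 + 45.8277*v^2 - 24.0227*v - 20.2986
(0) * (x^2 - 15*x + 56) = 0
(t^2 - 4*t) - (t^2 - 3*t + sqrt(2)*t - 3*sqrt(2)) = -sqrt(2)*t - t + 3*sqrt(2)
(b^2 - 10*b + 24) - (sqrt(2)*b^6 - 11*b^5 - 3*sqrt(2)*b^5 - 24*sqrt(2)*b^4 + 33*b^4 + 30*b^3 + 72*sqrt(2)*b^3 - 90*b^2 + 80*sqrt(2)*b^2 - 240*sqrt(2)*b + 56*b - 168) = -sqrt(2)*b^6 + 3*sqrt(2)*b^5 + 11*b^5 - 33*b^4 + 24*sqrt(2)*b^4 - 72*sqrt(2)*b^3 - 30*b^3 - 80*sqrt(2)*b^2 + 91*b^2 - 66*b + 240*sqrt(2)*b + 192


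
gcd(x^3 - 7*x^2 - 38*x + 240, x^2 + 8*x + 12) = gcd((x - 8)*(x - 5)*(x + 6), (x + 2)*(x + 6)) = x + 6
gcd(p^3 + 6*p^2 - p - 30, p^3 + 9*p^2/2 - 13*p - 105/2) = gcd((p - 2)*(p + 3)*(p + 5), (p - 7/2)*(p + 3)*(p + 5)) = p^2 + 8*p + 15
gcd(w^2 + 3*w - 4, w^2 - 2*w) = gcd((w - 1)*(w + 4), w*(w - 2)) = 1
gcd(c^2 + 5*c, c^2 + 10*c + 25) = c + 5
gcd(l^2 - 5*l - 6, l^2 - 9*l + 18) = l - 6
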